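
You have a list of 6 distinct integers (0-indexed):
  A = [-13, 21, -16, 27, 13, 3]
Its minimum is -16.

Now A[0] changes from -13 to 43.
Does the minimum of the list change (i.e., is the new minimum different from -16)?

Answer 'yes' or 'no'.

Answer: no

Derivation:
Old min = -16
Change: A[0] -13 -> 43
Changed element was NOT the min; min changes only if 43 < -16.
New min = -16; changed? no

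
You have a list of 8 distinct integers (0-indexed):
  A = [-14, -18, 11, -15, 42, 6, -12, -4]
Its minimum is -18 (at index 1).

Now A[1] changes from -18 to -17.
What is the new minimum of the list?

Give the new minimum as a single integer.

Old min = -18 (at index 1)
Change: A[1] -18 -> -17
Changed element WAS the min. Need to check: is -17 still <= all others?
  Min of remaining elements: -15
  New min = min(-17, -15) = -17

Answer: -17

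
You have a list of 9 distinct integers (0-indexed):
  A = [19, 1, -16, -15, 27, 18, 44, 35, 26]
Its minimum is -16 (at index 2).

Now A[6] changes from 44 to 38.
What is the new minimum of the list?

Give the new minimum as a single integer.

Old min = -16 (at index 2)
Change: A[6] 44 -> 38
Changed element was NOT the old min.
  New min = min(old_min, new_val) = min(-16, 38) = -16

Answer: -16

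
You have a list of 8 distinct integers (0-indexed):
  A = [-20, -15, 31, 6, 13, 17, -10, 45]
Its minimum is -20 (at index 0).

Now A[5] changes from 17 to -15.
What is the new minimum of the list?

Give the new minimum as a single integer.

Answer: -20

Derivation:
Old min = -20 (at index 0)
Change: A[5] 17 -> -15
Changed element was NOT the old min.
  New min = min(old_min, new_val) = min(-20, -15) = -20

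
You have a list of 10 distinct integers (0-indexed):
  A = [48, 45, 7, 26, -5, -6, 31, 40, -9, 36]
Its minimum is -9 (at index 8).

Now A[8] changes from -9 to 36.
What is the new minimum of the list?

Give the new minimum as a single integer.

Answer: -6

Derivation:
Old min = -9 (at index 8)
Change: A[8] -9 -> 36
Changed element WAS the min. Need to check: is 36 still <= all others?
  Min of remaining elements: -6
  New min = min(36, -6) = -6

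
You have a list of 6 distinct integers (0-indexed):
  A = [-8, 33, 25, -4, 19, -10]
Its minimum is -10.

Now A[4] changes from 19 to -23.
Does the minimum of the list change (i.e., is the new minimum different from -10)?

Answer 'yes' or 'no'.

Answer: yes

Derivation:
Old min = -10
Change: A[4] 19 -> -23
Changed element was NOT the min; min changes only if -23 < -10.
New min = -23; changed? yes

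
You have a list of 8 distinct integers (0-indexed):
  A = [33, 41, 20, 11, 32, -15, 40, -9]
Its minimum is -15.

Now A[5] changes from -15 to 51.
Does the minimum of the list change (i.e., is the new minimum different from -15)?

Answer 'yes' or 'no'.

Old min = -15
Change: A[5] -15 -> 51
Changed element was the min; new min must be rechecked.
New min = -9; changed? yes

Answer: yes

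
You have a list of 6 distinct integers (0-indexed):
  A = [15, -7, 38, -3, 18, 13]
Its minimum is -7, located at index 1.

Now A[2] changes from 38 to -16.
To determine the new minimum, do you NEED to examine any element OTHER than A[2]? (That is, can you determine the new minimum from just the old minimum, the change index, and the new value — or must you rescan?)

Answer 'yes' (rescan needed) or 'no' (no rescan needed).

Answer: no

Derivation:
Old min = -7 at index 1
Change at index 2: 38 -> -16
Index 2 was NOT the min. New min = min(-7, -16). No rescan of other elements needed.
Needs rescan: no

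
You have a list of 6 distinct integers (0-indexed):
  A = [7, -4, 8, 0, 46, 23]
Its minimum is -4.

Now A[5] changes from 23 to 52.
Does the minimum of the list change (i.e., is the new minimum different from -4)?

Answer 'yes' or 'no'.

Old min = -4
Change: A[5] 23 -> 52
Changed element was NOT the min; min changes only if 52 < -4.
New min = -4; changed? no

Answer: no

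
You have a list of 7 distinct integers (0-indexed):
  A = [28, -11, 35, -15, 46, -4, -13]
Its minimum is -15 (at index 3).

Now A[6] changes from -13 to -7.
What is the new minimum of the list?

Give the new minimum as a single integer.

Answer: -15

Derivation:
Old min = -15 (at index 3)
Change: A[6] -13 -> -7
Changed element was NOT the old min.
  New min = min(old_min, new_val) = min(-15, -7) = -15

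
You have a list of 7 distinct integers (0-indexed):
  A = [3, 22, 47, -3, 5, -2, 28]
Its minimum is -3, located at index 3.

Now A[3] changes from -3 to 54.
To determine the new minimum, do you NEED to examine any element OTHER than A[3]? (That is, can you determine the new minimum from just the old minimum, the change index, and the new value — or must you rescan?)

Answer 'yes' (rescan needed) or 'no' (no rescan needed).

Answer: yes

Derivation:
Old min = -3 at index 3
Change at index 3: -3 -> 54
Index 3 WAS the min and new value 54 > old min -3. Must rescan other elements to find the new min.
Needs rescan: yes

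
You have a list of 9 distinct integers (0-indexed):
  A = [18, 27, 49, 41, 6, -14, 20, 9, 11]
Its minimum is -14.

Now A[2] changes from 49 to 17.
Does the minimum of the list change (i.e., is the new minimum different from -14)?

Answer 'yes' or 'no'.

Old min = -14
Change: A[2] 49 -> 17
Changed element was NOT the min; min changes only if 17 < -14.
New min = -14; changed? no

Answer: no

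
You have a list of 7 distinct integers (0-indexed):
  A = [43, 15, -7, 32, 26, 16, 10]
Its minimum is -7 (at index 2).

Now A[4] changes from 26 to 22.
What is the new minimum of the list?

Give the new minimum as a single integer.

Old min = -7 (at index 2)
Change: A[4] 26 -> 22
Changed element was NOT the old min.
  New min = min(old_min, new_val) = min(-7, 22) = -7

Answer: -7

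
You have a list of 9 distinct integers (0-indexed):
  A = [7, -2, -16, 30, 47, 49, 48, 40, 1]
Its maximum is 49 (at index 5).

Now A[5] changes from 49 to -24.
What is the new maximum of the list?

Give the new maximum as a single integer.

Old max = 49 (at index 5)
Change: A[5] 49 -> -24
Changed element WAS the max -> may need rescan.
  Max of remaining elements: 48
  New max = max(-24, 48) = 48

Answer: 48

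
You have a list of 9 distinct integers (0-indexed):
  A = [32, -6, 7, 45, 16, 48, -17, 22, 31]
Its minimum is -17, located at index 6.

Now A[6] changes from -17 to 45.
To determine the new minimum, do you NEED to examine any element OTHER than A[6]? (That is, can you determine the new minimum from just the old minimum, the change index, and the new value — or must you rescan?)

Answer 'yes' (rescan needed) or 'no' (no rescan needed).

Answer: yes

Derivation:
Old min = -17 at index 6
Change at index 6: -17 -> 45
Index 6 WAS the min and new value 45 > old min -17. Must rescan other elements to find the new min.
Needs rescan: yes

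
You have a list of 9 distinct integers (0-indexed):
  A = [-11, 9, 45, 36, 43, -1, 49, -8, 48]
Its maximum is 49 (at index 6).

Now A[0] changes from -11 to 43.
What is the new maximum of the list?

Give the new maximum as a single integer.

Answer: 49

Derivation:
Old max = 49 (at index 6)
Change: A[0] -11 -> 43
Changed element was NOT the old max.
  New max = max(old_max, new_val) = max(49, 43) = 49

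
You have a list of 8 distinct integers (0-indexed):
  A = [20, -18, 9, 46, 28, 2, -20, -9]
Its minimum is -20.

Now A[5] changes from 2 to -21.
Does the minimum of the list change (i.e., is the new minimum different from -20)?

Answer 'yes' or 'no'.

Old min = -20
Change: A[5] 2 -> -21
Changed element was NOT the min; min changes only if -21 < -20.
New min = -21; changed? yes

Answer: yes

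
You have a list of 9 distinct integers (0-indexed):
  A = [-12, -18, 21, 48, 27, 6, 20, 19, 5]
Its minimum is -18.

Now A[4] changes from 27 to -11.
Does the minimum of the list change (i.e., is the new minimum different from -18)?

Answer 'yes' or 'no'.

Answer: no

Derivation:
Old min = -18
Change: A[4] 27 -> -11
Changed element was NOT the min; min changes only if -11 < -18.
New min = -18; changed? no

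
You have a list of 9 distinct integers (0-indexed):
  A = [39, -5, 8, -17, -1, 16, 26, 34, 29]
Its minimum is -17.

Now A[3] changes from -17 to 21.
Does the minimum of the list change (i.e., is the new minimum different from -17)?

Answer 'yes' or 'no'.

Old min = -17
Change: A[3] -17 -> 21
Changed element was the min; new min must be rechecked.
New min = -5; changed? yes

Answer: yes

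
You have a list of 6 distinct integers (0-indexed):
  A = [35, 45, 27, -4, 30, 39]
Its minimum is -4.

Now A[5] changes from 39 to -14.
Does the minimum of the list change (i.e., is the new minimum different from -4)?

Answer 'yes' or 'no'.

Old min = -4
Change: A[5] 39 -> -14
Changed element was NOT the min; min changes only if -14 < -4.
New min = -14; changed? yes

Answer: yes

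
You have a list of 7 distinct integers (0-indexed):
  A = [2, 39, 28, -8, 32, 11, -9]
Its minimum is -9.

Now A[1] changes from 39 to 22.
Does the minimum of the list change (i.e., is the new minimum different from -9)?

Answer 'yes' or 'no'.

Answer: no

Derivation:
Old min = -9
Change: A[1] 39 -> 22
Changed element was NOT the min; min changes only if 22 < -9.
New min = -9; changed? no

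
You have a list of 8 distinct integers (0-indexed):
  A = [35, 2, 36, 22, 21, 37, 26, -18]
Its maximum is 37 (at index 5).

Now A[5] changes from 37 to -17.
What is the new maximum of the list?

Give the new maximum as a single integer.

Old max = 37 (at index 5)
Change: A[5] 37 -> -17
Changed element WAS the max -> may need rescan.
  Max of remaining elements: 36
  New max = max(-17, 36) = 36

Answer: 36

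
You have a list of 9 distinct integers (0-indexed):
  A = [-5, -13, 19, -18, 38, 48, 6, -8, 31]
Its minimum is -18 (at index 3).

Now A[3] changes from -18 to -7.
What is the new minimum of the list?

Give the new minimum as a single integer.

Old min = -18 (at index 3)
Change: A[3] -18 -> -7
Changed element WAS the min. Need to check: is -7 still <= all others?
  Min of remaining elements: -13
  New min = min(-7, -13) = -13

Answer: -13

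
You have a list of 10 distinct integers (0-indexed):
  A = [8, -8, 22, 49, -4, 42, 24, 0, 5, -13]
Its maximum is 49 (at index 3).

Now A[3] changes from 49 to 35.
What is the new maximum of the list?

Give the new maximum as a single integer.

Old max = 49 (at index 3)
Change: A[3] 49 -> 35
Changed element WAS the max -> may need rescan.
  Max of remaining elements: 42
  New max = max(35, 42) = 42

Answer: 42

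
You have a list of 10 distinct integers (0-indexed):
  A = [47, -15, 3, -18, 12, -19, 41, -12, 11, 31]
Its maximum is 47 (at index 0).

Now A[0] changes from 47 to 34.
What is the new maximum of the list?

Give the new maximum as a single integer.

Old max = 47 (at index 0)
Change: A[0] 47 -> 34
Changed element WAS the max -> may need rescan.
  Max of remaining elements: 41
  New max = max(34, 41) = 41

Answer: 41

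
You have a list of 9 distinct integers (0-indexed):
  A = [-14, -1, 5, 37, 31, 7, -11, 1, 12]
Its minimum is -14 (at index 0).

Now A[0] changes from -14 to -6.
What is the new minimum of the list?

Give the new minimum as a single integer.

Answer: -11

Derivation:
Old min = -14 (at index 0)
Change: A[0] -14 -> -6
Changed element WAS the min. Need to check: is -6 still <= all others?
  Min of remaining elements: -11
  New min = min(-6, -11) = -11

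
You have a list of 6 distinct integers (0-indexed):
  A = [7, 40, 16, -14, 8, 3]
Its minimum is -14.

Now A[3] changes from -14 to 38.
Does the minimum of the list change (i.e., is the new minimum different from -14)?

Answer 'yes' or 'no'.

Old min = -14
Change: A[3] -14 -> 38
Changed element was the min; new min must be rechecked.
New min = 3; changed? yes

Answer: yes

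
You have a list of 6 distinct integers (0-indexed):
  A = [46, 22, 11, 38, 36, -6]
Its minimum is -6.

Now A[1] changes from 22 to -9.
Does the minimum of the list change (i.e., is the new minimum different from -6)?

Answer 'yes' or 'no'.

Answer: yes

Derivation:
Old min = -6
Change: A[1] 22 -> -9
Changed element was NOT the min; min changes only if -9 < -6.
New min = -9; changed? yes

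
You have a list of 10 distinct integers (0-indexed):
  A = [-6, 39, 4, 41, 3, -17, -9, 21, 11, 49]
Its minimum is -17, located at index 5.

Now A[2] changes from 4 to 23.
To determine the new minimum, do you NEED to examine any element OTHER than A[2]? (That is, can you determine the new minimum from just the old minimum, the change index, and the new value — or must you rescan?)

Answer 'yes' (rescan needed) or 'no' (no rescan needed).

Answer: no

Derivation:
Old min = -17 at index 5
Change at index 2: 4 -> 23
Index 2 was NOT the min. New min = min(-17, 23). No rescan of other elements needed.
Needs rescan: no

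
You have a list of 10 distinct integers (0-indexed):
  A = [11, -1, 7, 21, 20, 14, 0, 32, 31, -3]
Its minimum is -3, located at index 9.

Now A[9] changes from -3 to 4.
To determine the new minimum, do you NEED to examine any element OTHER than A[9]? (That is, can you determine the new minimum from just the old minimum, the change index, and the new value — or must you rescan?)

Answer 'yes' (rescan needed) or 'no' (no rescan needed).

Old min = -3 at index 9
Change at index 9: -3 -> 4
Index 9 WAS the min and new value 4 > old min -3. Must rescan other elements to find the new min.
Needs rescan: yes

Answer: yes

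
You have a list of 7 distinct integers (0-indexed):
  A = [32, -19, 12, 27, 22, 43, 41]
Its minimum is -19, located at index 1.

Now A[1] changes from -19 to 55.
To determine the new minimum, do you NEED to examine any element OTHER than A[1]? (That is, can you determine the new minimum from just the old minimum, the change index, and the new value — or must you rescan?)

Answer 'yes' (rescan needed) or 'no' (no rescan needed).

Answer: yes

Derivation:
Old min = -19 at index 1
Change at index 1: -19 -> 55
Index 1 WAS the min and new value 55 > old min -19. Must rescan other elements to find the new min.
Needs rescan: yes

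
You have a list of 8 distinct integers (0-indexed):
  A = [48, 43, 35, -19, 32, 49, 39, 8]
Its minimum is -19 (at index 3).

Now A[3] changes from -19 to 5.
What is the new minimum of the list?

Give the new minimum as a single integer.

Old min = -19 (at index 3)
Change: A[3] -19 -> 5
Changed element WAS the min. Need to check: is 5 still <= all others?
  Min of remaining elements: 8
  New min = min(5, 8) = 5

Answer: 5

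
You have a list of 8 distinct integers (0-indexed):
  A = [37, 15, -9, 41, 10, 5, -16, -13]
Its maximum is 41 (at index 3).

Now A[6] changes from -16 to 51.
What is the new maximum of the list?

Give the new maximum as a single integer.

Old max = 41 (at index 3)
Change: A[6] -16 -> 51
Changed element was NOT the old max.
  New max = max(old_max, new_val) = max(41, 51) = 51

Answer: 51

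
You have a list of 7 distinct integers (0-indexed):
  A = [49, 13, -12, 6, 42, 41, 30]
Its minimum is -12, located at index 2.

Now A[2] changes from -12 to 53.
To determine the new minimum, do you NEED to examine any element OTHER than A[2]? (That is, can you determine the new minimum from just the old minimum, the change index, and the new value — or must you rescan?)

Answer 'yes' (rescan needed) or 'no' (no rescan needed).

Old min = -12 at index 2
Change at index 2: -12 -> 53
Index 2 WAS the min and new value 53 > old min -12. Must rescan other elements to find the new min.
Needs rescan: yes

Answer: yes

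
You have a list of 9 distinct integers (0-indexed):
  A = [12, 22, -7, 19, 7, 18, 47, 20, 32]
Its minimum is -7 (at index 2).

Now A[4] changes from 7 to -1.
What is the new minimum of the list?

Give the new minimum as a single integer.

Old min = -7 (at index 2)
Change: A[4] 7 -> -1
Changed element was NOT the old min.
  New min = min(old_min, new_val) = min(-7, -1) = -7

Answer: -7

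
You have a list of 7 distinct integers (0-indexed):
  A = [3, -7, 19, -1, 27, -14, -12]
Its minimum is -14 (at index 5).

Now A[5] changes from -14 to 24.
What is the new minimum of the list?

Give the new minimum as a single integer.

Old min = -14 (at index 5)
Change: A[5] -14 -> 24
Changed element WAS the min. Need to check: is 24 still <= all others?
  Min of remaining elements: -12
  New min = min(24, -12) = -12

Answer: -12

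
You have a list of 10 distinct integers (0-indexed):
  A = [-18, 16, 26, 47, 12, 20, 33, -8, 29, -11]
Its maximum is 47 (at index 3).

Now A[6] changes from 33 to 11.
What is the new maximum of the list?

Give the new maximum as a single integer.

Answer: 47

Derivation:
Old max = 47 (at index 3)
Change: A[6] 33 -> 11
Changed element was NOT the old max.
  New max = max(old_max, new_val) = max(47, 11) = 47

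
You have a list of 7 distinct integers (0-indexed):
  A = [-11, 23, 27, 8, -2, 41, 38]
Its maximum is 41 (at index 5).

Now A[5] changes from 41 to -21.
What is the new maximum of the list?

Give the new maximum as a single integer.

Old max = 41 (at index 5)
Change: A[5] 41 -> -21
Changed element WAS the max -> may need rescan.
  Max of remaining elements: 38
  New max = max(-21, 38) = 38

Answer: 38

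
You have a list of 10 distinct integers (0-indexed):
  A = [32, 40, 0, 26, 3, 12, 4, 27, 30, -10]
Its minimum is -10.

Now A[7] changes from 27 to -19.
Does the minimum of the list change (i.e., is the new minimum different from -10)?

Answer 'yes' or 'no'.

Old min = -10
Change: A[7] 27 -> -19
Changed element was NOT the min; min changes only if -19 < -10.
New min = -19; changed? yes

Answer: yes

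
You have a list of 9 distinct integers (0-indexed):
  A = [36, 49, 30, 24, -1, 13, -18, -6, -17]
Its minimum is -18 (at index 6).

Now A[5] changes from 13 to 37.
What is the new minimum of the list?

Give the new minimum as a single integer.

Old min = -18 (at index 6)
Change: A[5] 13 -> 37
Changed element was NOT the old min.
  New min = min(old_min, new_val) = min(-18, 37) = -18

Answer: -18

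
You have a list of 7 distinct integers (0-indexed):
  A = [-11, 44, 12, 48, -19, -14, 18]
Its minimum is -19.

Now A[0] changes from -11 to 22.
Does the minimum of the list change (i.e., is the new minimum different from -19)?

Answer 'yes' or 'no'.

Answer: no

Derivation:
Old min = -19
Change: A[0] -11 -> 22
Changed element was NOT the min; min changes only if 22 < -19.
New min = -19; changed? no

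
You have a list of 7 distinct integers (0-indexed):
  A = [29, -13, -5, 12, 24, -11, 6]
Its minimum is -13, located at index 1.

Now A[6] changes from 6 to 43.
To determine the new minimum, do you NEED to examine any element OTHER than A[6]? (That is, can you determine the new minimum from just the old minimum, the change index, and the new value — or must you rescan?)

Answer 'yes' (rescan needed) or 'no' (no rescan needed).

Answer: no

Derivation:
Old min = -13 at index 1
Change at index 6: 6 -> 43
Index 6 was NOT the min. New min = min(-13, 43). No rescan of other elements needed.
Needs rescan: no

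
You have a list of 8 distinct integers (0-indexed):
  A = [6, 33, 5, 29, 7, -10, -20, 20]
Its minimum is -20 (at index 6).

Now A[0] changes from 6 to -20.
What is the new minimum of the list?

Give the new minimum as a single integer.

Answer: -20

Derivation:
Old min = -20 (at index 6)
Change: A[0] 6 -> -20
Changed element was NOT the old min.
  New min = min(old_min, new_val) = min(-20, -20) = -20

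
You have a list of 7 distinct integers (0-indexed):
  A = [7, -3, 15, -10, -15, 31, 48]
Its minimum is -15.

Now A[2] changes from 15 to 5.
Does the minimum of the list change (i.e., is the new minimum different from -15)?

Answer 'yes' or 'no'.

Old min = -15
Change: A[2] 15 -> 5
Changed element was NOT the min; min changes only if 5 < -15.
New min = -15; changed? no

Answer: no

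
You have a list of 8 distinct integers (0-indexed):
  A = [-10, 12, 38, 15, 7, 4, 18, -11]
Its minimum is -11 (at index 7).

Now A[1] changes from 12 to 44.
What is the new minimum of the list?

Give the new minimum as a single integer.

Answer: -11

Derivation:
Old min = -11 (at index 7)
Change: A[1] 12 -> 44
Changed element was NOT the old min.
  New min = min(old_min, new_val) = min(-11, 44) = -11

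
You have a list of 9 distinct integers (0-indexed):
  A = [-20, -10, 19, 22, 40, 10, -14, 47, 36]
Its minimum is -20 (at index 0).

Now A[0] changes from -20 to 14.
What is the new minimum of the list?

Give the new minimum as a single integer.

Old min = -20 (at index 0)
Change: A[0] -20 -> 14
Changed element WAS the min. Need to check: is 14 still <= all others?
  Min of remaining elements: -14
  New min = min(14, -14) = -14

Answer: -14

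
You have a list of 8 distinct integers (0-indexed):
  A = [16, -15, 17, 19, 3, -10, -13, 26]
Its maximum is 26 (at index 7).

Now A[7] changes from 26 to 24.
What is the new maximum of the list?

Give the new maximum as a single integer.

Answer: 24

Derivation:
Old max = 26 (at index 7)
Change: A[7] 26 -> 24
Changed element WAS the max -> may need rescan.
  Max of remaining elements: 19
  New max = max(24, 19) = 24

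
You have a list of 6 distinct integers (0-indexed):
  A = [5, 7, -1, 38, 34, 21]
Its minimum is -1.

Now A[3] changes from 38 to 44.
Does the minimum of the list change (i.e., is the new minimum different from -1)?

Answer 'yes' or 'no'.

Answer: no

Derivation:
Old min = -1
Change: A[3] 38 -> 44
Changed element was NOT the min; min changes only if 44 < -1.
New min = -1; changed? no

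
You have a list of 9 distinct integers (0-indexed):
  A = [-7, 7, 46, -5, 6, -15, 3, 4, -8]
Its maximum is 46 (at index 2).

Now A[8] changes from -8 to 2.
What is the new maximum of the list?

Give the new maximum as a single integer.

Old max = 46 (at index 2)
Change: A[8] -8 -> 2
Changed element was NOT the old max.
  New max = max(old_max, new_val) = max(46, 2) = 46

Answer: 46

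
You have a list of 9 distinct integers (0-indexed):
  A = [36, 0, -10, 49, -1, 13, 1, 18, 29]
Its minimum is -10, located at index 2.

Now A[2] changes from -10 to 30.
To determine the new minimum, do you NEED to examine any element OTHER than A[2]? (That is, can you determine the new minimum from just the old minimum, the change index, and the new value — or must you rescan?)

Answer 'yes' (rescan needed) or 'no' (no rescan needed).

Answer: yes

Derivation:
Old min = -10 at index 2
Change at index 2: -10 -> 30
Index 2 WAS the min and new value 30 > old min -10. Must rescan other elements to find the new min.
Needs rescan: yes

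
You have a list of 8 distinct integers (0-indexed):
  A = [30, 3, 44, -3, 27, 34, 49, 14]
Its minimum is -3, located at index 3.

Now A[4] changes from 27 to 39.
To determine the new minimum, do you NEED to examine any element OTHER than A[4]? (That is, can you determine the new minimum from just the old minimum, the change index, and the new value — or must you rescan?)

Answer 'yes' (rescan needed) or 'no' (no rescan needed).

Answer: no

Derivation:
Old min = -3 at index 3
Change at index 4: 27 -> 39
Index 4 was NOT the min. New min = min(-3, 39). No rescan of other elements needed.
Needs rescan: no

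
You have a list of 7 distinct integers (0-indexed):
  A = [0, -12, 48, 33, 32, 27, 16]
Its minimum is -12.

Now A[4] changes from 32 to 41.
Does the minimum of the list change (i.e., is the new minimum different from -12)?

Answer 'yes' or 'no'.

Old min = -12
Change: A[4] 32 -> 41
Changed element was NOT the min; min changes only if 41 < -12.
New min = -12; changed? no

Answer: no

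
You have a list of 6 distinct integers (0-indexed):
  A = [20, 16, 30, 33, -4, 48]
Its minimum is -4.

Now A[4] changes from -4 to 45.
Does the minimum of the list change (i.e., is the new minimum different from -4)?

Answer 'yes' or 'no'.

Answer: yes

Derivation:
Old min = -4
Change: A[4] -4 -> 45
Changed element was the min; new min must be rechecked.
New min = 16; changed? yes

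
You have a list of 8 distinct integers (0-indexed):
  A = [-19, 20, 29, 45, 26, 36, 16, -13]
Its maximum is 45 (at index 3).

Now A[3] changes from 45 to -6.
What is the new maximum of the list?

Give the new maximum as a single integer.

Old max = 45 (at index 3)
Change: A[3] 45 -> -6
Changed element WAS the max -> may need rescan.
  Max of remaining elements: 36
  New max = max(-6, 36) = 36

Answer: 36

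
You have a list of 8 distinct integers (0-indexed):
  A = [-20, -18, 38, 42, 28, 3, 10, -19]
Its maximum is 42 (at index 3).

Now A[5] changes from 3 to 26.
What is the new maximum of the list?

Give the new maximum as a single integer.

Old max = 42 (at index 3)
Change: A[5] 3 -> 26
Changed element was NOT the old max.
  New max = max(old_max, new_val) = max(42, 26) = 42

Answer: 42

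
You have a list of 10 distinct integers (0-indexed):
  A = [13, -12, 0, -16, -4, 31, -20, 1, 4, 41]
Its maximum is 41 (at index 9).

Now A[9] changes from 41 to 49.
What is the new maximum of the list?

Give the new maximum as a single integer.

Old max = 41 (at index 9)
Change: A[9] 41 -> 49
Changed element WAS the max -> may need rescan.
  Max of remaining elements: 31
  New max = max(49, 31) = 49

Answer: 49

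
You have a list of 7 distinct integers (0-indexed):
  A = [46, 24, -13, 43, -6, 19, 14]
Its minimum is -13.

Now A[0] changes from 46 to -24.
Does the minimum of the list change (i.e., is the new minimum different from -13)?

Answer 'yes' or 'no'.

Old min = -13
Change: A[0] 46 -> -24
Changed element was NOT the min; min changes only if -24 < -13.
New min = -24; changed? yes

Answer: yes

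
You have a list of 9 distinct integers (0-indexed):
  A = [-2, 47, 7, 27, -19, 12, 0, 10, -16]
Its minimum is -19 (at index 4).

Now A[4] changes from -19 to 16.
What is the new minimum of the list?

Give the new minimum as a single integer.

Old min = -19 (at index 4)
Change: A[4] -19 -> 16
Changed element WAS the min. Need to check: is 16 still <= all others?
  Min of remaining elements: -16
  New min = min(16, -16) = -16

Answer: -16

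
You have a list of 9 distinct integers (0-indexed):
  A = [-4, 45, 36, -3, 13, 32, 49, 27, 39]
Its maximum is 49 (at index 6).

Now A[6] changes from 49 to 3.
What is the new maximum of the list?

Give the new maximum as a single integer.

Old max = 49 (at index 6)
Change: A[6] 49 -> 3
Changed element WAS the max -> may need rescan.
  Max of remaining elements: 45
  New max = max(3, 45) = 45

Answer: 45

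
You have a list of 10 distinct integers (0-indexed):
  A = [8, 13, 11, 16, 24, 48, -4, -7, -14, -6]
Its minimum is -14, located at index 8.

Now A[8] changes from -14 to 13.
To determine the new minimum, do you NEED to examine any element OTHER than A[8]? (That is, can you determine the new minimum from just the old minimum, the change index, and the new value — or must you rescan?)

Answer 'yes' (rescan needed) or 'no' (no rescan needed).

Old min = -14 at index 8
Change at index 8: -14 -> 13
Index 8 WAS the min and new value 13 > old min -14. Must rescan other elements to find the new min.
Needs rescan: yes

Answer: yes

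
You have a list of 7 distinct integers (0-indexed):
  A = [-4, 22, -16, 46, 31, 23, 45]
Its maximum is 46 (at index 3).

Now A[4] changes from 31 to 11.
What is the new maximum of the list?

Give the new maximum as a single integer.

Answer: 46

Derivation:
Old max = 46 (at index 3)
Change: A[4] 31 -> 11
Changed element was NOT the old max.
  New max = max(old_max, new_val) = max(46, 11) = 46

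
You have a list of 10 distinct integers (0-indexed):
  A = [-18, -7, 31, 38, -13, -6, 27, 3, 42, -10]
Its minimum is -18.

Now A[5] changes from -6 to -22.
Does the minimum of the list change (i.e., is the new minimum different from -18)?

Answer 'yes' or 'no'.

Old min = -18
Change: A[5] -6 -> -22
Changed element was NOT the min; min changes only if -22 < -18.
New min = -22; changed? yes

Answer: yes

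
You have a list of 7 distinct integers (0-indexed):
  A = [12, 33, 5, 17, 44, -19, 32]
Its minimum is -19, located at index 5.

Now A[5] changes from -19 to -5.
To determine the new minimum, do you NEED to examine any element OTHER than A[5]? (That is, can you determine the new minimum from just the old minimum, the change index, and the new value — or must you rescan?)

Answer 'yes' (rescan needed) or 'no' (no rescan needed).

Old min = -19 at index 5
Change at index 5: -19 -> -5
Index 5 WAS the min and new value -5 > old min -19. Must rescan other elements to find the new min.
Needs rescan: yes

Answer: yes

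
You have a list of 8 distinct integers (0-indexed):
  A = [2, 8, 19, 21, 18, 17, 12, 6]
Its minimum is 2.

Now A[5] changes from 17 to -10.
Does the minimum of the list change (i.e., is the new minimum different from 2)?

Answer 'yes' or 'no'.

Answer: yes

Derivation:
Old min = 2
Change: A[5] 17 -> -10
Changed element was NOT the min; min changes only if -10 < 2.
New min = -10; changed? yes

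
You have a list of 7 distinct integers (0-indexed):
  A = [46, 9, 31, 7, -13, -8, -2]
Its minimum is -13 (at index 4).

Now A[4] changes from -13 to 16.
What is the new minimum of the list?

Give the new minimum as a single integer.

Old min = -13 (at index 4)
Change: A[4] -13 -> 16
Changed element WAS the min. Need to check: is 16 still <= all others?
  Min of remaining elements: -8
  New min = min(16, -8) = -8

Answer: -8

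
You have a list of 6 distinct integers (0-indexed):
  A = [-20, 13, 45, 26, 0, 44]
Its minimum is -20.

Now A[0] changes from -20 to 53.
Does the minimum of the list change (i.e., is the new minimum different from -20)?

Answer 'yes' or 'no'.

Answer: yes

Derivation:
Old min = -20
Change: A[0] -20 -> 53
Changed element was the min; new min must be rechecked.
New min = 0; changed? yes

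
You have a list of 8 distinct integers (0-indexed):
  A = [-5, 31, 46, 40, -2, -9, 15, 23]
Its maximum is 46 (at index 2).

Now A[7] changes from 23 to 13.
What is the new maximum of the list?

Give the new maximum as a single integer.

Old max = 46 (at index 2)
Change: A[7] 23 -> 13
Changed element was NOT the old max.
  New max = max(old_max, new_val) = max(46, 13) = 46

Answer: 46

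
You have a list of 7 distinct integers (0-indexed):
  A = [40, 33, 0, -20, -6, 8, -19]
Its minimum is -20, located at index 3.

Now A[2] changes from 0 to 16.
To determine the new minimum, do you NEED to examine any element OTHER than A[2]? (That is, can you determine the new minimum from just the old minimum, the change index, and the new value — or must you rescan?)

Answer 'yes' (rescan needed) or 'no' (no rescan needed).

Old min = -20 at index 3
Change at index 2: 0 -> 16
Index 2 was NOT the min. New min = min(-20, 16). No rescan of other elements needed.
Needs rescan: no

Answer: no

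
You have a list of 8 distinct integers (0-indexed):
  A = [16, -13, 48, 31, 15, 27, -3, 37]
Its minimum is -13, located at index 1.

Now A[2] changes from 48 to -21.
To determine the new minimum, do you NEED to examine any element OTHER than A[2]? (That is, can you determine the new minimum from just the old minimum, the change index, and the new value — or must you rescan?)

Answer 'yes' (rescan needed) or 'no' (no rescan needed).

Answer: no

Derivation:
Old min = -13 at index 1
Change at index 2: 48 -> -21
Index 2 was NOT the min. New min = min(-13, -21). No rescan of other elements needed.
Needs rescan: no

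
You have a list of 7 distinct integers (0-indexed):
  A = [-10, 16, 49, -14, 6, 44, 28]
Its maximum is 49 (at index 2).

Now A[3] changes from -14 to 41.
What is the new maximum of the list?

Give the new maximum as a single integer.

Old max = 49 (at index 2)
Change: A[3] -14 -> 41
Changed element was NOT the old max.
  New max = max(old_max, new_val) = max(49, 41) = 49

Answer: 49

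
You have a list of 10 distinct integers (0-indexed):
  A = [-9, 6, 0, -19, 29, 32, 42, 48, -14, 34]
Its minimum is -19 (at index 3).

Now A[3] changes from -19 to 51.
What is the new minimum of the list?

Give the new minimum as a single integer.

Answer: -14

Derivation:
Old min = -19 (at index 3)
Change: A[3] -19 -> 51
Changed element WAS the min. Need to check: is 51 still <= all others?
  Min of remaining elements: -14
  New min = min(51, -14) = -14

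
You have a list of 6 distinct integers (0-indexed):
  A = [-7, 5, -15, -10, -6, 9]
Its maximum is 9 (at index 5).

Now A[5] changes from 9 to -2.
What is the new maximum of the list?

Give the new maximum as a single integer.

Old max = 9 (at index 5)
Change: A[5] 9 -> -2
Changed element WAS the max -> may need rescan.
  Max of remaining elements: 5
  New max = max(-2, 5) = 5

Answer: 5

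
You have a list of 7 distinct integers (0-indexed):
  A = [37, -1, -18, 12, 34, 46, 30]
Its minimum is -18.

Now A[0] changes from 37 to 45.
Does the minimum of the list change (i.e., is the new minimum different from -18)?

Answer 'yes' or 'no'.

Answer: no

Derivation:
Old min = -18
Change: A[0] 37 -> 45
Changed element was NOT the min; min changes only if 45 < -18.
New min = -18; changed? no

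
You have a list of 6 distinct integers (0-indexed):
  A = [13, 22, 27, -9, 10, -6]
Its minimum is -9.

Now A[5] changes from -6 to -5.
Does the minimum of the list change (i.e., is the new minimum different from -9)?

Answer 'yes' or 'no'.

Answer: no

Derivation:
Old min = -9
Change: A[5] -6 -> -5
Changed element was NOT the min; min changes only if -5 < -9.
New min = -9; changed? no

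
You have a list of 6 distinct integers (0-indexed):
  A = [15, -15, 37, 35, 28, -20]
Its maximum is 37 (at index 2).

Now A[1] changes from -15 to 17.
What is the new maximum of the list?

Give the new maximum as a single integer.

Answer: 37

Derivation:
Old max = 37 (at index 2)
Change: A[1] -15 -> 17
Changed element was NOT the old max.
  New max = max(old_max, new_val) = max(37, 17) = 37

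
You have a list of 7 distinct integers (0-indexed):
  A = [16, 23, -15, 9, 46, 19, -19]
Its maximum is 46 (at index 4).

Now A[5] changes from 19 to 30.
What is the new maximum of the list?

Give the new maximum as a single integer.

Answer: 46

Derivation:
Old max = 46 (at index 4)
Change: A[5] 19 -> 30
Changed element was NOT the old max.
  New max = max(old_max, new_val) = max(46, 30) = 46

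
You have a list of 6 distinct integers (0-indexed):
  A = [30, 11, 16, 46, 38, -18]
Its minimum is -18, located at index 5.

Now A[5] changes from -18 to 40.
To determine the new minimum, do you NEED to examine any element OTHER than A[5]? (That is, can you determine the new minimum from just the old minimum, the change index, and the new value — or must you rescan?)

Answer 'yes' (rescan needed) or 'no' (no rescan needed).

Old min = -18 at index 5
Change at index 5: -18 -> 40
Index 5 WAS the min and new value 40 > old min -18. Must rescan other elements to find the new min.
Needs rescan: yes

Answer: yes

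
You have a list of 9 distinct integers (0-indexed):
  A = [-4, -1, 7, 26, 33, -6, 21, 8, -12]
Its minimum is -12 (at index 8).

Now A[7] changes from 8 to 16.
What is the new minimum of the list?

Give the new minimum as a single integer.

Answer: -12

Derivation:
Old min = -12 (at index 8)
Change: A[7] 8 -> 16
Changed element was NOT the old min.
  New min = min(old_min, new_val) = min(-12, 16) = -12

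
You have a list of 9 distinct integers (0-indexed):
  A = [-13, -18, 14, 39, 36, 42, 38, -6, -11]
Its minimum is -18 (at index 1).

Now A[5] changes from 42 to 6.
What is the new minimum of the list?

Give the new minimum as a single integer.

Old min = -18 (at index 1)
Change: A[5] 42 -> 6
Changed element was NOT the old min.
  New min = min(old_min, new_val) = min(-18, 6) = -18

Answer: -18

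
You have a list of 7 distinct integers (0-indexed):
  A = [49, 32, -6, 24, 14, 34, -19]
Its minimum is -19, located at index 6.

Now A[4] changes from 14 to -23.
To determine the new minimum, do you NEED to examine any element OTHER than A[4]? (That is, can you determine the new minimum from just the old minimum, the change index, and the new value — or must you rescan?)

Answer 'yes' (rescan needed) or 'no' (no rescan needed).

Old min = -19 at index 6
Change at index 4: 14 -> -23
Index 4 was NOT the min. New min = min(-19, -23). No rescan of other elements needed.
Needs rescan: no

Answer: no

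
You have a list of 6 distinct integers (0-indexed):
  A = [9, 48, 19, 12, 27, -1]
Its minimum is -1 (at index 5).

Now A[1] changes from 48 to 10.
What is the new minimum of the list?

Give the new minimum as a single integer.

Old min = -1 (at index 5)
Change: A[1] 48 -> 10
Changed element was NOT the old min.
  New min = min(old_min, new_val) = min(-1, 10) = -1

Answer: -1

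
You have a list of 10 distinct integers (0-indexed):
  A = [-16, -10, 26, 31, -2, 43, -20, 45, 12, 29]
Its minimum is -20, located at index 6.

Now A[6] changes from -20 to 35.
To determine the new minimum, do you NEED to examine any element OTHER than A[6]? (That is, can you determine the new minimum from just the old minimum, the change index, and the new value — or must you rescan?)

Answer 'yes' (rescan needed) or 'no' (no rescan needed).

Old min = -20 at index 6
Change at index 6: -20 -> 35
Index 6 WAS the min and new value 35 > old min -20. Must rescan other elements to find the new min.
Needs rescan: yes

Answer: yes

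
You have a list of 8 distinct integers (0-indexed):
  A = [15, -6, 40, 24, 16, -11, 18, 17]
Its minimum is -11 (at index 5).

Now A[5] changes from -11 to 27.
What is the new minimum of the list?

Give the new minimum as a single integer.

Answer: -6

Derivation:
Old min = -11 (at index 5)
Change: A[5] -11 -> 27
Changed element WAS the min. Need to check: is 27 still <= all others?
  Min of remaining elements: -6
  New min = min(27, -6) = -6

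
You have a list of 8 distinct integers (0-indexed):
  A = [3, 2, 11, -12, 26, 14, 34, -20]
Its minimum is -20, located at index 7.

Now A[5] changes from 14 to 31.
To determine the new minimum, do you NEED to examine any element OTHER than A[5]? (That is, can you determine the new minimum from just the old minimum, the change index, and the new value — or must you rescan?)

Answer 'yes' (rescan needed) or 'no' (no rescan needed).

Old min = -20 at index 7
Change at index 5: 14 -> 31
Index 5 was NOT the min. New min = min(-20, 31). No rescan of other elements needed.
Needs rescan: no

Answer: no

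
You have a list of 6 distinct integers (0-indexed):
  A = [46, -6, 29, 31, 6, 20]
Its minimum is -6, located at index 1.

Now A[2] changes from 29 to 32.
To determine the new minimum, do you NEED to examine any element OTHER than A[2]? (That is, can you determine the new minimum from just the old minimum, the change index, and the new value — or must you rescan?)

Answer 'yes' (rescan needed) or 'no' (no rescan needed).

Old min = -6 at index 1
Change at index 2: 29 -> 32
Index 2 was NOT the min. New min = min(-6, 32). No rescan of other elements needed.
Needs rescan: no

Answer: no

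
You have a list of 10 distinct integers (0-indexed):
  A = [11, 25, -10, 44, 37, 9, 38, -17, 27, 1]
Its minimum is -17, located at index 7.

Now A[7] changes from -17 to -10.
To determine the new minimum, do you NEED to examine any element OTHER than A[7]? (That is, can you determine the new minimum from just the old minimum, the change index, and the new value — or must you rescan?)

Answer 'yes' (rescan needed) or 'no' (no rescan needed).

Old min = -17 at index 7
Change at index 7: -17 -> -10
Index 7 WAS the min and new value -10 > old min -17. Must rescan other elements to find the new min.
Needs rescan: yes

Answer: yes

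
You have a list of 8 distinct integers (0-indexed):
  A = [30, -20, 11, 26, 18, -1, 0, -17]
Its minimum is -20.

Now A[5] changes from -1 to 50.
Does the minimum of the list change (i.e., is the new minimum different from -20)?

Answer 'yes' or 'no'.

Old min = -20
Change: A[5] -1 -> 50
Changed element was NOT the min; min changes only if 50 < -20.
New min = -20; changed? no

Answer: no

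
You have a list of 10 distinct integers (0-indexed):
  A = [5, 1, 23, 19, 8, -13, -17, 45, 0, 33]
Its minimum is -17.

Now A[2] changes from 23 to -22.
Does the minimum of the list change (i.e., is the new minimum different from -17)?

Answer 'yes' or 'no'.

Old min = -17
Change: A[2] 23 -> -22
Changed element was NOT the min; min changes only if -22 < -17.
New min = -22; changed? yes

Answer: yes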